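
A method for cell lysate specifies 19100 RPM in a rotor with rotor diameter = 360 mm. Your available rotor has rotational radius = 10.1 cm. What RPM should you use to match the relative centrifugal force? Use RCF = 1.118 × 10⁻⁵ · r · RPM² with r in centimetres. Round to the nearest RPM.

Original rotor: r = 360 mm / 2 = 180 mm = 18 cm
RCF = 1.118 × 10⁻⁵ × r × N²
RCF_original = 1.118 × 10⁻⁵ × 18 × (19100)² = 1.118 × 10⁻⁵ × 18 × 364,810,000 ≈ 73,414.4 × g
73,414.4 = 1.118 × 10⁻⁵ × 10.1 × N²
N² = 73,414.4 / (11.2918 × 10⁻⁵) = 650,156,751
N ≈ √650,156,751 ≈ 25,498.2

25498 RPM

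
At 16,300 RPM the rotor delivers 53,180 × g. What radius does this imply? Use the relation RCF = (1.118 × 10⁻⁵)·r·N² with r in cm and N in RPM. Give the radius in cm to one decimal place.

53180 = 1.118 × 10⁻⁵ × r × (16300)²
r = 53180 / (1.118 × 10⁻⁵ × 265,690,000) = 53180 / 2970.414 ≈ 17.903 cm

17.9 cm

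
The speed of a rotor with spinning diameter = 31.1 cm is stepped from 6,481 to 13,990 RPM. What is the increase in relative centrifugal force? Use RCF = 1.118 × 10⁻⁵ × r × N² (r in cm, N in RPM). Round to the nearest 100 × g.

r = 31.1 / 2 = 15.55 cm
RCF₁ = 1.118 × 10⁻⁵ × 15.55 × (6481)² = 1.118 × 10⁻⁵ × 15.55 × 42,003,361 ≈ 7,302.2 × g
RCF₂ = 1.118 × 10⁻⁵ × 15.55 × (13990)² = 1.118 × 10⁻⁵ × 15.55 × 195,720,100 ≈ 34,025.7 × g
Increase = 34,025.7 − 7,302.2 = 26,723.5

26700 g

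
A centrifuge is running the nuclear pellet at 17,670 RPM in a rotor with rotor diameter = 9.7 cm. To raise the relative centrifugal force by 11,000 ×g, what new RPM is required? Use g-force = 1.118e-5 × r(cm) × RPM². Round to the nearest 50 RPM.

r = 9.7 / 2 = 4.85 cm
Current RCF = 1.118 × 10⁻⁵ × 4.85 × (17670)² = 1.118 × 10⁻⁵ × 4.85 × 312,228,900 ≈ 16,930 × g
Target RCF = 16,930 + 11,000 = 27,930 × g
N² = 27,930 / (5.4223 × 10⁻⁵) = 515,095,070
N ≈ √515,095,070 ≈ 22,695.7

≈ 22700 RPM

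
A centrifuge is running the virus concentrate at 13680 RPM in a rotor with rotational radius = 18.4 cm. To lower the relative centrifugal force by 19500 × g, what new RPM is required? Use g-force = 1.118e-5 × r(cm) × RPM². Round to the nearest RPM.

≈ 9610 RPM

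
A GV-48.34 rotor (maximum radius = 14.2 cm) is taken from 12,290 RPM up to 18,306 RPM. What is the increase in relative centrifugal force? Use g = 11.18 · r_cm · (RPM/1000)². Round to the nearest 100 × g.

≈ 29200 g

RCF₁ = 11.18 × 14.2 × (12.29)² = 11.18 × 14.2 × 151.0441 ≈ 23,979.2 × g
RCF₂ = 11.18 × 14.2 × (18.306)² = 11.18 × 14.2 × 335.109636 ≈ 53,200.7 × g
Increase = 53,200.7 − 23,979.2 = 29,221.5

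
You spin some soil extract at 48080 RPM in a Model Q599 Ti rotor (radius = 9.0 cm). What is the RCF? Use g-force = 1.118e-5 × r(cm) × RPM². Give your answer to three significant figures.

RCF = 1.118 × 10⁻⁵ × r × N²
RCF = 1.118 × 10⁻⁵ × 9 × (48080)² = 1.118 × 10⁻⁵ × 9 × 2,311,686,400 ≈ 232,601.9 × g

233000 ×g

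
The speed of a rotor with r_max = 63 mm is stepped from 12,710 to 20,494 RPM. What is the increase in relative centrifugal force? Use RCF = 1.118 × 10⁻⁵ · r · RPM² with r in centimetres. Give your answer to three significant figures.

≈ 18200 x g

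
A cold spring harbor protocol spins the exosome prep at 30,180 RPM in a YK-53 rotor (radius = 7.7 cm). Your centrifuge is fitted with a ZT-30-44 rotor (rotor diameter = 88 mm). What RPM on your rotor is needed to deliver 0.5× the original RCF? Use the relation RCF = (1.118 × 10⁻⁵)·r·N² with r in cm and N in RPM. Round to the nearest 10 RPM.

28230 RPM

RCF = 1.118 × 10⁻⁵ × r × N²
RCF_original = 1.118 × 10⁻⁵ × 7.7 × (30180)² = 1.118 × 10⁻⁵ × 7.7 × 910,832,400 ≈ 78,409.9 × g
Target RCF = 0.5 × 78,409.9 ≈ 39,204.9 × g
Your rotor: r = 88 mm / 2 = 44 mm = 4.4 cm
39,204.9 = 1.118 × 10⁻⁵ × 4.4 × N²
N² = 39,204.9 / (4.9192 × 10⁻⁵) = 796,977,151
N ≈ √796,977,151 ≈ 28,230.8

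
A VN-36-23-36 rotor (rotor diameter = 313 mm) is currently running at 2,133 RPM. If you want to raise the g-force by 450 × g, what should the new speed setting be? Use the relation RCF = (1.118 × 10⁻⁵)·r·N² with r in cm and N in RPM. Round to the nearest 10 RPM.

N₂ ≈ 2670 RPM

r = 313 mm / 2 = 156.5 mm = 15.65 cm
Current RCF = 1.118 × 10⁻⁵ × 15.65 × (2133)² = 1.118 × 10⁻⁵ × 15.65 × 4,549,689 ≈ 796 × g
Target RCF = 796 + 450 = 1,246 × g
N² = 1,246 / (17.4967 × 10⁻⁵) = 7,121,343
N ≈ √7,121,343 ≈ 2,668.6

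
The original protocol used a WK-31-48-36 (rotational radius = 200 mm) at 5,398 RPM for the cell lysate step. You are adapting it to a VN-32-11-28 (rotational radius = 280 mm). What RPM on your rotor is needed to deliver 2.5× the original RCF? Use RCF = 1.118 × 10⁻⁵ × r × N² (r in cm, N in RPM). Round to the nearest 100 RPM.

Original rotor: r = 200 mm = 20.0 cm
RCF = 1.118 × 10⁻⁵ × r × N²
RCF_original = 1.118 × 10⁻⁵ × 20 × (5398)² = 1.118 × 10⁻⁵ × 20 × 29,138,404 ≈ 6,515.3 × g
Target RCF = 2.5 × 6,515.3 ≈ 16,288.2 × g
Your rotor: r = 280 mm = 28.0 cm
16,288.2 = 1.118 × 10⁻⁵ × 28 × N²
N² = 16,288.2 / (31.304 × 10⁻⁵) = 52,032,328
N ≈ √52,032,328 ≈ 7,213.3

≈ 7200 RPM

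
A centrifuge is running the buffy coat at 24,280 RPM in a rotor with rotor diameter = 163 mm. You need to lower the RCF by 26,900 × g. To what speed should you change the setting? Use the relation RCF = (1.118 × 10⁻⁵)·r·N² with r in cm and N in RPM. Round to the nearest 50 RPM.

r = 163 mm / 2 = 81.5 mm = 8.15 cm
Current RCF = 1.118 × 10⁻⁵ × 8.15 × (24280)² = 1.118 × 10⁻⁵ × 8.15 × 589,518,400 ≈ 53,715.1 × g
Target RCF = 53,715.1 − 26,900 = 26,815.1 × g
N² = 26,815.1 / (9.1117 × 10⁻⁵) = 294,293,052
N ≈ √294,293,052 ≈ 17,155.0

≈ 17150 RPM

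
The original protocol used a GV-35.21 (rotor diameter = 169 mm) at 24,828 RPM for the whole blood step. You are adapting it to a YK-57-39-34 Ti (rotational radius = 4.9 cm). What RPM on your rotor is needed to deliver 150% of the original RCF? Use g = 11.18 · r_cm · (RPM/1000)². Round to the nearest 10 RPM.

Original rotor: r = 169 mm / 2 = 84.5 mm = 8.45 cm
RCF = 11.18 × r × (N/1000)²
RCF_original = 11.18 × 8.45 × (24.828)² = 11.18 × 8.45 × 616.429584 ≈ 58,234.7 × g
Target RCF = 1.5 × 58,234.7 ≈ 87,352 × g
87,352 = 11.18 × 4.9 × (N/1000)²
(N/1000)² = 87,352 / 54.782 = 1594.538
N = 1000 × √1594.538 ≈ 39,931.7

≈ 39930 RPM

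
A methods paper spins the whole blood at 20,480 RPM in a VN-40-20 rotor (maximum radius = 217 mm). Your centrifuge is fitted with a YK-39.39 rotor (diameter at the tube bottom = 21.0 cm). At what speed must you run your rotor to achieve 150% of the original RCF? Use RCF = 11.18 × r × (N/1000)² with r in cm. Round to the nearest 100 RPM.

≈ 36100 RPM

Original rotor: r = 217 mm = 21.7 cm
RCF_original = 11.18 × 21.7 × (20.48)² = 11.18 × 21.7 × 419.4304 ≈ 101,756.3 × g
Target RCF = 1.5 × 101,756.3 ≈ 152,634.5 × g
Your rotor: r = 21.0 / 2 = 10.5 cm
152,634.5 = 11.18 × 10.5 × (N/1000)²
(N/1000)² = 152,634.5 / 117.39 = 1300.234
N = 1000 × √1300.234 ≈ 36,058.8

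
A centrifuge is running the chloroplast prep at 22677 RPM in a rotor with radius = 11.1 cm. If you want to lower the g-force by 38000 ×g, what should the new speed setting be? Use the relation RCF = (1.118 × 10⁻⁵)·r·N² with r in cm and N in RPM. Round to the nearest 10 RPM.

Current RCF = 1.118 × 10⁻⁵ × 11.1 × (22677)² = 1.118 × 10⁻⁵ × 11.1 × 514,246,329 ≈ 63,816.9 × g
Target RCF = 63,816.9 − 38,000 = 25,816.9 × g
N² = 25,816.9 / (12.4098 × 10⁻⁵) = 208,036,391
N ≈ √208,036,391 ≈ 14,423.5

14420 RPM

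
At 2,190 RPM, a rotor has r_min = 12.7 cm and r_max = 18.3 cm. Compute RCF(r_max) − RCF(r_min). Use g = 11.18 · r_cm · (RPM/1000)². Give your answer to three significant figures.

ΔRCF ≈ 300 × g

RCF_max = 11.18 × 18.3 × (2.19)² = 11.18 × 18.3 × 4.7961 ≈ 981.3 × g
RCF_min = 11.18 × 12.7 × (2.19)² = 11.18 × 12.7 × 4.7961 ≈ 681 × g
ΔRCF = 981.3 − 681 = 300.3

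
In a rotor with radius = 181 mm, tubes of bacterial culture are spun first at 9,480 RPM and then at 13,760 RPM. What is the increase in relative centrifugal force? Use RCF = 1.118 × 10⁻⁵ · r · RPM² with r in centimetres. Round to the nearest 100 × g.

r = 181 mm = 18.1 cm
RCF₁ = 1.118 × 10⁻⁵ × 18.1 × (9480)² = 1.118 × 10⁻⁵ × 18.1 × 89,870,400 ≈ 18,186 × g
RCF₂ = 1.118 × 10⁻⁵ × 18.1 × (13760)² = 1.118 × 10⁻⁵ × 18.1 × 189,337,600 ≈ 38,314 × g
Increase = 38,314 − 18,186 = 20,128

≈ 20100 g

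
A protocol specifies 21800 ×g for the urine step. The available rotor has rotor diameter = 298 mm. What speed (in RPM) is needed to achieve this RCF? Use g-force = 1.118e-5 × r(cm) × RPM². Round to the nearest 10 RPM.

≈ 11440 RPM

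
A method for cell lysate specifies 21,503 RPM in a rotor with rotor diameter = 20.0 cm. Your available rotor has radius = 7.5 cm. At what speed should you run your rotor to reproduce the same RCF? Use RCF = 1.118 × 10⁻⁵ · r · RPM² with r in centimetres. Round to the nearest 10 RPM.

≈ 24830 RPM

Original rotor: r = 20.0 / 2 = 10 cm
RCF = 1.118 × 10⁻⁵ × r × N²
RCF_original = 1.118 × 10⁻⁵ × 10 × (21503)² = 1.118 × 10⁻⁵ × 10 × 462,379,009 ≈ 51,694 × g
51,694 = 1.118 × 10⁻⁵ × 7.5 × N²
N² = 51,694 / (8.385 × 10⁻⁵) = 616,505,665
N ≈ √616,505,665 ≈ 24,829.5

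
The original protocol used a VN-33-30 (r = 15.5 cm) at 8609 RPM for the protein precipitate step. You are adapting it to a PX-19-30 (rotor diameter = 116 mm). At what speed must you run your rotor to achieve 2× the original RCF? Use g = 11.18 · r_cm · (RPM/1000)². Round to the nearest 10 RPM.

RCF_original = 11.18 × 15.5 × (8.609)² = 11.18 × 15.5 × 74.114881 ≈ 12,843.4 × g
Target RCF = 2 × 12,843.4 ≈ 25,686.8 × g
Your rotor: r = 116 mm / 2 = 58 mm = 5.8 cm
25,686.8 = 11.18 × 5.8 × (N/1000)²
(N/1000)² = 25,686.8 / 64.844 = 396.1323
N = 1000 × √396.1323 ≈ 19,903.1

≈ 19900 RPM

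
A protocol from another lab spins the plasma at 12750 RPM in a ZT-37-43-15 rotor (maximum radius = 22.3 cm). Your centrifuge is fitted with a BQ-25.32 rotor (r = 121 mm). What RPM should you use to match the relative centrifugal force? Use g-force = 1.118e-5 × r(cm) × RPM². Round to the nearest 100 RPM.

≈ 17300 RPM

RCF_original = 1.118 × 10⁻⁵ × 22.3 × (12750)² = 1.118 × 10⁻⁵ × 22.3 × 162,562,500 ≈ 40,529.1 × g
Your rotor: r = 121 mm = 12.1 cm
40,529.1 = 1.118 × 10⁻⁵ × 12.1 × N²
N² = 40,529.1 / (13.5278 × 10⁻⁵) = 299,598,604
N ≈ √299,598,604 ≈ 17,308.9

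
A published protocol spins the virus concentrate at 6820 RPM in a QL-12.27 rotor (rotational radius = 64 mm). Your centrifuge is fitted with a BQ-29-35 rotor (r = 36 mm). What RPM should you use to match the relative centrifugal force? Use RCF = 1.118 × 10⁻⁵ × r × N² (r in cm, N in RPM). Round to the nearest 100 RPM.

Original rotor: r = 64 mm = 6.4 cm
RCF_original = 1.118 × 10⁻⁵ × 6.4 × (6820)² = 1.118 × 10⁻⁵ × 6.4 × 46,512,400 ≈ 3,328.1 × g
Your rotor: r = 36 mm = 3.6 cm
3,328.1 = 1.118 × 10⁻⁵ × 3.6 × N²
N² = 3,328.1 / (4.0248 × 10⁻⁵) = 82,689,823
N ≈ √82,689,823 ≈ 9,093.4

≈ 9100 RPM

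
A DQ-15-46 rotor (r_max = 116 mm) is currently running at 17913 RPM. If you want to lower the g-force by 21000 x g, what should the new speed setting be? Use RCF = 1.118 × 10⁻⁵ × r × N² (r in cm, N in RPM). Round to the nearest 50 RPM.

≈ 12600 RPM

r = 116 mm = 11.6 cm
Current RCF = 1.118 × 10⁻⁵ × 11.6 × (17913)² = 1.118 × 10⁻⁵ × 11.6 × 320,875,569 ≈ 41,613.7 × g
Target RCF = 41,613.7 − 21,000 = 20,613.7 × g
N² = 20,613.7 / (12.9688 × 10⁻⁵) = 158,948,399
N ≈ √158,948,399 ≈ 12,607.5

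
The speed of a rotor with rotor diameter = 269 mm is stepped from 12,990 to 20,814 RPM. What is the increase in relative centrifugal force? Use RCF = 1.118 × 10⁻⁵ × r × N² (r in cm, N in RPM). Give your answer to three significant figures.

≈ 39800 g

r = 269 mm / 2 = 134.5 mm = 13.45 cm
RCF₁ = 1.118 × 10⁻⁵ × 13.45 × (12990)² = 1.118 × 10⁻⁵ × 13.45 × 168,740,100 ≈ 25,373.6 × g
RCF₂ = 1.118 × 10⁻⁵ × 13.45 × (20814)² = 1.118 × 10⁻⁵ × 13.45 × 433,222,596 ≈ 65,144.1 × g
Increase = 65,144.1 − 25,373.6 = 39,770.5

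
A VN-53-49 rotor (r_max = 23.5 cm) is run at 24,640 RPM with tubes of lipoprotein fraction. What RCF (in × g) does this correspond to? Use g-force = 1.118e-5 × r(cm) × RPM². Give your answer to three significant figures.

≈ 160000 × g

RCF = 1.118 × 10⁻⁵ × 23.5 × (24640)² = 1.118 × 10⁻⁵ × 23.5 × 607,129,600 ≈ 159,511.2 × g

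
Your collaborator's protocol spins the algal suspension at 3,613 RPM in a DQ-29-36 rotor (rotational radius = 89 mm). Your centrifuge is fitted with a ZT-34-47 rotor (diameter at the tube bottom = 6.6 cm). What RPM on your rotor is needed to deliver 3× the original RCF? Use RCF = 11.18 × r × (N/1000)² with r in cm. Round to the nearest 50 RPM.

≈ 10300 RPM

Original rotor: r = 89 mm = 8.9 cm
RCF_original = 11.18 × 8.9 × (3.613)² = 11.18 × 8.9 × 13.053769 ≈ 1,298.9 × g
Target RCF = 3 × 1,298.9 ≈ 3,896.7 × g
Your rotor: r = 6.6 / 2 = 3.3 cm
3,896.7 = 11.18 × 3.3 × (N/1000)²
(N/1000)² = 3,896.7 / 36.894 = 105.6188
N = 1000 × √105.6188 ≈ 10,277.1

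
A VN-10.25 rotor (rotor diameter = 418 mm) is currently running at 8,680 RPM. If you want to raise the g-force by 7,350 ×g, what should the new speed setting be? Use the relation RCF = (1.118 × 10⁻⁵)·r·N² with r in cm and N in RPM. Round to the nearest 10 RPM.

≈ 10330 RPM

r = 418 mm / 2 = 209 mm = 20.9 cm
Current RCF = 1.118 × 10⁻⁵ × 20.9 × (8680)² = 1.118 × 10⁻⁵ × 20.9 × 75,342,400 ≈ 17,604.7 × g
Target RCF = 17,604.7 + 7,350 = 24,954.7 × g
N² = 24,954.7 / (23.3662 × 10⁻⁵) = 106,798,281
N ≈ √106,798,281 ≈ 10,334.3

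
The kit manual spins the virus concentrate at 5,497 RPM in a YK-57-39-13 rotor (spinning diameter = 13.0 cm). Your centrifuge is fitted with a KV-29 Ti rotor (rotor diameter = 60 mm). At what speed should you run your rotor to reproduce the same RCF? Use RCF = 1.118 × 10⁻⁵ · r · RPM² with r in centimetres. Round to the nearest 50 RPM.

Original rotor: r = 13.0 / 2 = 6.5 cm
RCF_original = 1.118 × 10⁻⁵ × 6.5 × (5497)² = 1.118 × 10⁻⁵ × 6.5 × 30,217,009 ≈ 2,195.9 × g
Your rotor: r = 60 mm / 2 = 30 mm = 3 cm
2,195.9 = 1.118 × 10⁻⁵ × 3 × N²
N² = 2,195.9 / (3.354 × 10⁻⁵) = 65,471,079
N ≈ √65,471,079 ≈ 8,091.4

8100 RPM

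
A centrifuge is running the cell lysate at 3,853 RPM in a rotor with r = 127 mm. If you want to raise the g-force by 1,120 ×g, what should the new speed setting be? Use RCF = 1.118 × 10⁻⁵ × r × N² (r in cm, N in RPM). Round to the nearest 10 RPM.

N₂ ≈ 4770 RPM

r = 127 mm = 12.7 cm
Current RCF = 1.118 × 10⁻⁵ × 12.7 × (3853)² = 1.118 × 10⁻⁵ × 12.7 × 14,845,609 ≈ 2,107.9 × g
Target RCF = 2,107.9 + 1,120 = 3,227.9 × g
N² = 3,227.9 / (14.1986 × 10⁻⁵) = 22,733,932
N ≈ √22,733,932 ≈ 4,768.0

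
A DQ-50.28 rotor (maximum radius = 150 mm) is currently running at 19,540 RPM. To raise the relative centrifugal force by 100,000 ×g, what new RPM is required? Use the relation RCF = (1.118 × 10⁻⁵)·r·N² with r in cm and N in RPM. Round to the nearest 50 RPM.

N₂ ≈ 31250 RPM

r = 150 mm = 15.0 cm
Current RCF = 1.118 × 10⁻⁵ × 15 × (19540)² = 1.118 × 10⁻⁵ × 15 × 381,811,600 ≈ 64,029.8 × g
Target RCF = 64,029.8 + 100,000 = 164,029.8 × g
N² = 164,029.8 / (16.77 × 10⁻⁵) = 978,114,490
N ≈ √978,114,490 ≈ 31,274.8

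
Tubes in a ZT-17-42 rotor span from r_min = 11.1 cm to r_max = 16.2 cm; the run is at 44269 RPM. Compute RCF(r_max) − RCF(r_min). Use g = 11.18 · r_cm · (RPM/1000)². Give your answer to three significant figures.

ΔRCF ≈ 112000 ×g

ΔRCF = 11.18 × (r_max − r_min) × (N/1000)² = 11.18 × 5.1 × 1,959.744361 ≈ 111,740.7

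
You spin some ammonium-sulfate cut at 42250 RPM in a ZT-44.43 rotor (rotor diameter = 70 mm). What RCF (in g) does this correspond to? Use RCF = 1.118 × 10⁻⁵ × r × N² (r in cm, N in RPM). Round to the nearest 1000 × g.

≈ 70000 g

r = 70 mm / 2 = 35 mm = 3.5 cm
RCF = 1.118 × 10⁻⁵ × 3.5 × (42250)² = 1.118 × 10⁻⁵ × 3.5 × 1,785,062,500 ≈ 69,849.5 × g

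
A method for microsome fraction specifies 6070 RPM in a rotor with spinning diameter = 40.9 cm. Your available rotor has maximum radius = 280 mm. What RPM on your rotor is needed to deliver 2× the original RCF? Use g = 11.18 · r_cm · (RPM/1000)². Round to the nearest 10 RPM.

7340 RPM

Original rotor: r = 40.9 / 2 = 20.45 cm
RCF_original = 11.18 × 20.45 × (6.07)² = 11.18 × 20.45 × 36.8449 ≈ 8,423.9 × g
Target RCF = 2 × 8,423.9 ≈ 16,847.8 × g
Your rotor: r = 280 mm = 28.0 cm
16,847.8 = 11.18 × 28 × (N/1000)²
(N/1000)² = 16,847.8 / 313.04 = 53.81996
N = 1000 × √53.81996 ≈ 7,336.2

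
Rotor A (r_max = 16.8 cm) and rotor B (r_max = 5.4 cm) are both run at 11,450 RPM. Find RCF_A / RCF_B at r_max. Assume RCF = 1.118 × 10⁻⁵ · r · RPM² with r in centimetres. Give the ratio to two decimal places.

At fixed N, RCF ∝ r, so RCF_A/RCF_B = r_A/r_B = 16.8 / 5.4 = 3.1111.

3.11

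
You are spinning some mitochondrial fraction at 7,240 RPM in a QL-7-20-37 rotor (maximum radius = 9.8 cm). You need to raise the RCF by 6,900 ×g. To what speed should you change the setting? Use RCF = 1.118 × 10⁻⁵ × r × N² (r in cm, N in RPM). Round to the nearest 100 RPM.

10700 RPM

Current RCF = 1.118 × 10⁻⁵ × 9.8 × (7240)² = 1.118 × 10⁻⁵ × 9.8 × 52,417,600 ≈ 5,743.1 × g
Target RCF = 5,743.1 + 6,900 = 12,643.1 × g
N² = 12,643.1 / (10.9564 × 10⁻⁵) = 115,394,655
N ≈ √115,394,655 ≈ 10,742.2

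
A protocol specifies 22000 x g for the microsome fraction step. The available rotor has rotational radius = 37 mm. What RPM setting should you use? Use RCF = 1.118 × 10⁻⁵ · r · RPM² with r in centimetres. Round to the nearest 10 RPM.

N ≈ 23060 RPM

r = 37 mm = 3.7 cm
RCF = 1.118 × 10⁻⁵ × r × N²
22,000 = 1.118 × 10⁻⁵ × 3.7 × N²
N² = 22,000 / (4.1366 × 10⁻⁵) = 531,837,741
N ≈ √531,837,741 ≈ 23,061.6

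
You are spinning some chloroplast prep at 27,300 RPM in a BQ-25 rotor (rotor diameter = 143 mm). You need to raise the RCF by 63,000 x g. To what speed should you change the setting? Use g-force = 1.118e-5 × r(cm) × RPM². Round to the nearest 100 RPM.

r = 143 mm / 2 = 71.5 mm = 7.15 cm
Current RCF = 1.118 × 10⁻⁵ × 7.15 × (27300)² = 1.118 × 10⁻⁵ × 7.15 × 745,290,000 ≈ 59,576.2 × g
Target RCF = 59,576.2 + 63,000 = 122,576.2 × g
N² = 122,576.2 / (7.9937 × 10⁻⁵) = 1,533,410,060
N ≈ √1,533,410,060 ≈ 39,158.8

N₂ ≈ 39200 RPM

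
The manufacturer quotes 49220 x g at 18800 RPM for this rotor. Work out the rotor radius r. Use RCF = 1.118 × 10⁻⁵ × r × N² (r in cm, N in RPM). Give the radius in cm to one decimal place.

≈ 12.5 cm

49220 = 1.118 × 10⁻⁵ × r × (18800)²
r = 49220 / (1.118 × 10⁻⁵ × 353,440,000) = 49220 / 3951.459 ≈ 12.456 cm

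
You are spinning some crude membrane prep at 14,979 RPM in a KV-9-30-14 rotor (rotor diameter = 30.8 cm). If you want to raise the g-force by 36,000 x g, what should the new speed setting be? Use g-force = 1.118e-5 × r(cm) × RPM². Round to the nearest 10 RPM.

r = 30.8 / 2 = 15.4 cm
Current RCF = 1.118 × 10⁻⁵ × 15.4 × (14979)² = 1.118 × 10⁻⁵ × 15.4 × 224,370,441 ≈ 38,630.3 × g
Target RCF = 38,630.3 + 36,000 = 74,630.3 × g
N² = 74,630.3 / (17.2172 × 10⁻⁵) = 433,463,629
N ≈ √433,463,629 ≈ 20,819.8

N₂ ≈ 20820 RPM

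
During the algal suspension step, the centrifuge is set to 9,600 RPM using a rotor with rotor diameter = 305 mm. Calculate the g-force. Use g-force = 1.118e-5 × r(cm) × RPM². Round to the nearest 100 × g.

RCF ≈ 15700 ×g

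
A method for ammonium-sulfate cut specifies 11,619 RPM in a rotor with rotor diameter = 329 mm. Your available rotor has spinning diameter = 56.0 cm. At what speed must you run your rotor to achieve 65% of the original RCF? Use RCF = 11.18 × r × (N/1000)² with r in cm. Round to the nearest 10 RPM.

7180 RPM

Original rotor: r = 329 mm / 2 = 164.5 mm = 16.45 cm
RCF_original = 11.18 × 16.45 × (11.619)² = 11.18 × 16.45 × 135.001161 ≈ 24,828.2 × g
Target RCF = 0.65 × 24,828.2 ≈ 16,138.3 × g
Your rotor: r = 56.0 / 2 = 28 cm
16,138.3 = 11.18 × 28 × (N/1000)²
(N/1000)² = 16,138.3 / 313.04 = 51.55348
N = 1000 × √51.55348 ≈ 7,180.1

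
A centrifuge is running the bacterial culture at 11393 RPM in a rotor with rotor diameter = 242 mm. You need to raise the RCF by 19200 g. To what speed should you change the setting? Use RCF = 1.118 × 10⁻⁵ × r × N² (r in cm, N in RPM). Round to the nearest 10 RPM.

r = 242 mm / 2 = 121 mm = 12.1 cm
Current RCF = 1.118 × 10⁻⁵ × 12.1 × (11393)² = 1.118 × 10⁻⁵ × 12.1 × 129,800,449 ≈ 17,559.1 × g
Target RCF = 17,559.1 + 19,200 = 36,759.1 × g
N² = 36,759.1 / (13.5278 × 10⁻⁵) = 271,730,067
N ≈ √271,730,067 ≈ 16,484.2

≈ 16480 RPM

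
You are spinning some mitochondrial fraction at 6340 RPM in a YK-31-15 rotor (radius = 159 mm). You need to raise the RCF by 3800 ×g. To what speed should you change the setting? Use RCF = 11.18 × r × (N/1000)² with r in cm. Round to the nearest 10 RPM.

r = 159 mm = 15.9 cm
Current RCF = 11.18 × 15.9 × (6.34)² = 11.18 × 15.9 × 40.1956 ≈ 7,145.3 × g
Target RCF = 7,145.3 + 3,800 = 10,945.3 × g
(N/1000)² = 10,945.3 / 177.762 = 61.57278
N = 1000 × √61.57278 ≈ 7,846.8

7850 RPM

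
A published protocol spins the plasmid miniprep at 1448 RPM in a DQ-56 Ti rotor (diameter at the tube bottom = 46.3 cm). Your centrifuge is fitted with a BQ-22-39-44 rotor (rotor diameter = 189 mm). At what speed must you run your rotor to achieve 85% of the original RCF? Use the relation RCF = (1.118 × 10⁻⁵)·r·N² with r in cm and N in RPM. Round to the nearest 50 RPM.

Original rotor: r = 46.3 / 2 = 23.15 cm
RCF_original = 1.118 × 10⁻⁵ × 23.15 × (1448)² = 1.118 × 10⁻⁵ × 23.15 × 2,096,704 ≈ 542.7 × g
Target RCF = 0.85 × 542.7 ≈ 461.3 × g
Your rotor: r = 189 mm / 2 = 94.5 mm = 9.45 cm
461.3 = 1.118 × 10⁻⁵ × 9.45 × N²
N² = 461.3 / (10.5651 × 10⁻⁵) = 4,366,263
N ≈ √4,366,263 ≈ 2,089.6

2100 RPM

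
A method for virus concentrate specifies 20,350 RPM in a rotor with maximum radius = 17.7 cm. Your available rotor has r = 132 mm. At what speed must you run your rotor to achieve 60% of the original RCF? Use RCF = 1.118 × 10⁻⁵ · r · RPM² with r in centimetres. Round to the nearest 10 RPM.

RCF_original = 1.118 × 10⁻⁵ × 17.7 × (20350)² = 1.118 × 10⁻⁵ × 17.7 × 414,122,500 ≈ 81,949 × g
Target RCF = 0.6 × 81,949 ≈ 49,169.4 × g
Your rotor: r = 132 mm = 13.2 cm
49,169.4 = 1.118 × 10⁻⁵ × 13.2 × N²
N² = 49,169.4 / (14.7576 × 10⁻⁵) = 333,180,192
N ≈ √333,180,192 ≈ 18,253.2

18250 RPM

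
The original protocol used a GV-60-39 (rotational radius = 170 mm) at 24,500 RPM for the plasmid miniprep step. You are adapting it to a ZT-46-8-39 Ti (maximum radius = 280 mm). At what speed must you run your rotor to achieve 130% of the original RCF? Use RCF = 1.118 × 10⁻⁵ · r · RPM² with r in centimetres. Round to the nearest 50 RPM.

21750 RPM

Original rotor: r = 170 mm = 17.0 cm
RCF_original = 1.118 × 10⁻⁵ × 17 × (24500)² = 1.118 × 10⁻⁵ × 17 × 600,250,000 ≈ 114,083.5 × g
Target RCF = 1.3 × 114,083.5 ≈ 148,308.6 × g
Your rotor: r = 280 mm = 28.0 cm
148,308.6 = 1.118 × 10⁻⁵ × 28 × N²
N² = 148,308.6 / (31.304 × 10⁻⁵) = 473,768,847
N ≈ √473,768,847 ≈ 21,766.2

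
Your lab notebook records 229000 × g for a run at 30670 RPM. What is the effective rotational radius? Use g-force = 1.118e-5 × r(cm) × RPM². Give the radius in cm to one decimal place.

≈ 21.8 cm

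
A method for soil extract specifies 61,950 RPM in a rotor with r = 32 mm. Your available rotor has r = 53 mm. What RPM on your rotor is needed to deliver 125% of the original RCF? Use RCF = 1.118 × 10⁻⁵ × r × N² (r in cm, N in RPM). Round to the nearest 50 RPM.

Original rotor: r = 32 mm = 3.2 cm
RCF_original = 1.118 × 10⁻⁵ × 3.2 × (61950)² = 1.118 × 10⁻⁵ × 3.2 × 3,837,802,500 ≈ 137,301.2 × g
Target RCF = 1.25 × 137,301.2 ≈ 171,626.5 × g
Your rotor: r = 53 mm = 5.3 cm
171,626.5 = 1.118 × 10⁻⁵ × 5.3 × N²
N² = 171,626.5 / (5.9254 × 10⁻⁵) = 2,896,454,248
N ≈ √2,896,454,248 ≈ 53,818.7

≈ 53800 RPM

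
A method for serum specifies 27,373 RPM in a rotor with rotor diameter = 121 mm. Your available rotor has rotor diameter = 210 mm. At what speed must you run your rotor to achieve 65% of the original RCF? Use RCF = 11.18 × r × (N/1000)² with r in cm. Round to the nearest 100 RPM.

Original rotor: r = 121 mm / 2 = 60.5 mm = 6.05 cm
RCF_original = 11.18 × 6.05 × (27.373)² = 11.18 × 6.05 × 749.281129 ≈ 50,680.6 × g
Target RCF = 0.65 × 50,680.6 ≈ 32,942.4 × g
Your rotor: r = 210 mm / 2 = 105 mm = 10.5 cm
32,942.4 = 11.18 × 10.5 × (N/1000)²
(N/1000)² = 32,942.4 / 117.39 = 280.6236
N = 1000 × √280.6236 ≈ 16,751.8

16800 RPM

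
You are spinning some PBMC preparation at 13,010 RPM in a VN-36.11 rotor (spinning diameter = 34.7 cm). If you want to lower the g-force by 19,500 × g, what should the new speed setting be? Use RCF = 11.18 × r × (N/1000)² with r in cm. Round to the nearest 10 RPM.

8290 RPM

r = 34.7 / 2 = 17.35 cm
Current RCF = 11.18 × 17.35 × (13.01)² = 11.18 × 17.35 × 169.2601 ≈ 32,831.9 × g
Target RCF = 32,831.9 − 19,500 = 13,331.9 × g
(N/1000)² = 13,331.9 / 193.973 = 68.7307
N = 1000 × √68.7307 ≈ 8,290.4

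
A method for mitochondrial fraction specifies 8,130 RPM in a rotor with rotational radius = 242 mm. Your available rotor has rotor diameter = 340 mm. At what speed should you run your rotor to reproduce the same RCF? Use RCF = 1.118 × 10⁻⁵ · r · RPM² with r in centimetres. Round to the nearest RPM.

Original rotor: r = 242 mm = 24.2 cm
RCF_original = 1.118 × 10⁻⁵ × 24.2 × (8130)² = 1.118 × 10⁻⁵ × 24.2 × 66,096,900 ≈ 17,882.9 × g
Your rotor: r = 340 mm / 2 = 170 mm = 17 cm
17,882.9 = 1.118 × 10⁻⁵ × 17 × N²
N² = 17,882.9 / (19.006 × 10⁻⁵) = 94,090,813
N ≈ √94,090,813 ≈ 9,700.0

≈ 9700 RPM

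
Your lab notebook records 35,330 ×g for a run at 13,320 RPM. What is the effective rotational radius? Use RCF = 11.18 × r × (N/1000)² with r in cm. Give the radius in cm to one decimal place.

35330 = 11.18 × r × (13.32)²
r = 35330 / (11.18 × 177.4224) = 35330 / 1983.582 ≈ 17.811 cm

≈ 17.8 cm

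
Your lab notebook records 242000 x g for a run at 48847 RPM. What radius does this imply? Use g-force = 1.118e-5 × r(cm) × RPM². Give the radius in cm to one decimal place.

r ≈ 9.1 cm

RCF = 1.118 × 10⁻⁵ × r × N²
242000 = 1.118 × 10⁻⁵ × r × (48847)²
r = 242000 / (1.118 × 10⁻⁵ × 2,386,029,409) = 242000 / 26675.81 ≈ 9.072 cm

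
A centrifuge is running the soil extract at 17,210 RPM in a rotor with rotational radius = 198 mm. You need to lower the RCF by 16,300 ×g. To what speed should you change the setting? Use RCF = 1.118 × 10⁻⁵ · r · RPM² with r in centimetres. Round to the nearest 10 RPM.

r = 198 mm = 19.8 cm
Current RCF = 1.118 × 10⁻⁵ × 19.8 × (17210)² = 1.118 × 10⁻⁵ × 19.8 × 296,184,100 ≈ 65,564.5 × g
Target RCF = 65,564.5 − 16,300 = 49,264.5 × g
N² = 49,264.5 / (22.1364 × 10⁻⁵) = 222,549,737
N ≈ √222,549,737 ≈ 14,918.1

≈ 14920 RPM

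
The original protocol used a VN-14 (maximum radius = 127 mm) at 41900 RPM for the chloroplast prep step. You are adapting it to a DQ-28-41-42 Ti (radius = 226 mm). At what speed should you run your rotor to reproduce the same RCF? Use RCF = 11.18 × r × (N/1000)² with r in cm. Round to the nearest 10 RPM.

Original rotor: r = 127 mm = 12.7 cm
RCF_original = 11.18 × 12.7 × (41.9)² = 11.18 × 12.7 × 1,755.61 ≈ 249,272 × g
Your rotor: r = 226 mm = 22.6 cm
249,272 = 11.18 × 22.6 × (N/1000)²
(N/1000)² = 249,272 / 252.668 = 986.5594
N = 1000 × √986.5594 ≈ 31,409.5

≈ 31410 RPM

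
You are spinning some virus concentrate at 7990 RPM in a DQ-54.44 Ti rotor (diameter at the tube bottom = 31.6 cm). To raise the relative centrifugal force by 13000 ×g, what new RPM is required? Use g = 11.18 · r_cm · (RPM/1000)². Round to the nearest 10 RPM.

N₂ ≈ 11720 RPM

r = 31.6 / 2 = 15.8 cm
Current RCF = 11.18 × 15.8 × (7.99)² = 11.18 × 15.8 × 63.8401 ≈ 11,277 × g
Target RCF = 11,277 + 13,000 = 24,277 × g
(N/1000)² = 24,277 / 176.644 = 137.4346
N = 1000 × √137.4346 ≈ 11,723.3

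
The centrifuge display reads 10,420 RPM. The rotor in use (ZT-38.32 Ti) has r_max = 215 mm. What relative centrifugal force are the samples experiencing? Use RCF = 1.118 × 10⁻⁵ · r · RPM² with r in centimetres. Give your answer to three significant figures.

r = 215 mm = 21.5 cm
RCF = 1.118 × 10⁻⁵ × 21.5 × (10420)² = 1.118 × 10⁻⁵ × 21.5 × 108,576,400 ≈ 26,098.5 × g

RCF ≈ 26100 ×g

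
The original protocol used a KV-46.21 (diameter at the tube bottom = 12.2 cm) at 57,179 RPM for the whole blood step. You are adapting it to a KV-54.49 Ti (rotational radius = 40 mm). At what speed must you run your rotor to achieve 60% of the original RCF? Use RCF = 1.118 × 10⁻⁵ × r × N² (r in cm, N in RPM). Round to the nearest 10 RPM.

Original rotor: r = 12.2 / 2 = 6.1 cm
RCF = 1.118 × 10⁻⁵ × r × N²
RCF_original = 1.118 × 10⁻⁵ × 6.1 × (57179)² = 1.118 × 10⁻⁵ × 6.1 × 3,269,438,041 ≈ 222,969.1 × g
Target RCF = 0.6 × 222,969.1 ≈ 133,781.5 × g
Your rotor: r = 40 mm = 4.0 cm
133,781.5 = 1.118 × 10⁻⁵ × 4 × N²
N² = 133,781.5 / (4.472 × 10⁻⁵) = 2,991,536,225
N ≈ √2,991,536,225 ≈ 54,694.9

54690 RPM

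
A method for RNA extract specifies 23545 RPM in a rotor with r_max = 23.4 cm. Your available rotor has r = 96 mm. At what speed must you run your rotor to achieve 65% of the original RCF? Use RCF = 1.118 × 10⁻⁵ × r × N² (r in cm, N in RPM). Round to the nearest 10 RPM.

29640 RPM

RCF_original = 1.118 × 10⁻⁵ × 23.4 × (23545)² = 1.118 × 10⁻⁵ × 23.4 × 554,367,025 ≈ 145,029.1 × g
Target RCF = 0.65 × 145,029.1 ≈ 94,268.9 × g
Your rotor: r = 96 mm = 9.6 cm
94,268.9 = 1.118 × 10⁻⁵ × 9.6 × N²
N² = 94,268.9 / (10.7328 × 10⁻⁵) = 878,325,321
N ≈ √878,325,321 ≈ 29,636.6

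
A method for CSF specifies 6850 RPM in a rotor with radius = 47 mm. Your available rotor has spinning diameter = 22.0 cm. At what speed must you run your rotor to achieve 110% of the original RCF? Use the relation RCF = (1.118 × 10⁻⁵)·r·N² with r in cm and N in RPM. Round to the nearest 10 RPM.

≈ 4700 RPM

Original rotor: r = 47 mm = 4.7 cm
RCF_original = 1.118 × 10⁻⁵ × 4.7 × (6850)² = 1.118 × 10⁻⁵ × 4.7 × 46,922,500 ≈ 2,465.6 × g
Target RCF = 1.1 × 2,465.6 ≈ 2,712.2 × g
Your rotor: r = 22.0 / 2 = 11 cm
2,712.2 = 1.118 × 10⁻⁵ × 11 × N²
N² = 2,712.2 / (12.298 × 10⁻⁵) = 22,053,993
N ≈ √22,053,993 ≈ 4,696.2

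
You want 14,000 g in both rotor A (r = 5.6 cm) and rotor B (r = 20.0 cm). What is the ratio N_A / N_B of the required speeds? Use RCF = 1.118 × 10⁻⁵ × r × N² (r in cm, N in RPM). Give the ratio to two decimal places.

At fixed RCF, N ∝ 1/√r, so N_A/N_B = √(r_B/r_A) = √(20.0/5.6) = √3.571429 = 1.8898.

1.89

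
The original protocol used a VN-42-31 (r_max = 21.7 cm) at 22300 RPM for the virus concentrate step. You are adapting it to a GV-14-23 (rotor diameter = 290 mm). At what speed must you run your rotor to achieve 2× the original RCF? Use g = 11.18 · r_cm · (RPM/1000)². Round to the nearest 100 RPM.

≈ 38600 RPM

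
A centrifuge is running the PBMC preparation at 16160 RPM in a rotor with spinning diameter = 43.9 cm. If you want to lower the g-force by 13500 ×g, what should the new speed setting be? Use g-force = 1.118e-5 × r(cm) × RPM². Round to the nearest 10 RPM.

≈ 14360 RPM

r = 43.9 / 2 = 21.95 cm
Current RCF = 1.118 × 10⁻⁵ × 21.95 × (16160)² = 1.118 × 10⁻⁵ × 21.95 × 261,145,600 ≈ 64,085.4 × g
Target RCF = 64,085.4 − 13,500 = 50,585.4 × g
N² = 50,585.4 / (24.5401 × 10⁻⁵) = 206,133,634
N ≈ √206,133,634 ≈ 14,357.4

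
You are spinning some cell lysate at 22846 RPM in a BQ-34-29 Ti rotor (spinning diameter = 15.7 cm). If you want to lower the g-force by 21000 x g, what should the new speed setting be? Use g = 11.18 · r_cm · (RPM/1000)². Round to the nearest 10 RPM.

r = 15.7 / 2 = 7.85 cm
Current RCF = 11.18 × 7.85 × (22.846)² = 11.18 × 7.85 × 521.939716 ≈ 45,807 × g
Target RCF = 45,807 − 21,000 = 24,807 × g
(N/1000)² = 24,807 / 87.763 = 282.659
N = 1000 × √282.659 ≈ 16,812.5

N₂ ≈ 16810 RPM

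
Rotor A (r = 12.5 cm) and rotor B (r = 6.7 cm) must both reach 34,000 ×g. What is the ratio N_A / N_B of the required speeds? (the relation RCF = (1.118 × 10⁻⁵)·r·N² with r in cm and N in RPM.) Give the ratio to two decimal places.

At fixed RCF, N ∝ 1/√r, so N_A/N_B = √(r_B/r_A) = √(6.7/12.5) = √0.536000 = 0.7321.

0.73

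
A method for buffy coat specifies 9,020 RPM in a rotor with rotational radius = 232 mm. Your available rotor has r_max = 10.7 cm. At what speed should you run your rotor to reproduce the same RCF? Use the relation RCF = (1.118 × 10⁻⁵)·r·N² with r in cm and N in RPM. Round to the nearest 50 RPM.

13300 RPM

Original rotor: r = 232 mm = 23.2 cm
RCF_original = 1.118 × 10⁻⁵ × 23.2 × (9020)² = 1.118 × 10⁻⁵ × 23.2 × 81,360,400 ≈ 21,102.9 × g
21,102.9 = 1.118 × 10⁻⁵ × 10.7 × N²
N² = 21,102.9 / (11.9626 × 10⁻⁵) = 176,407,303
N ≈ √176,407,303 ≈ 13,281.8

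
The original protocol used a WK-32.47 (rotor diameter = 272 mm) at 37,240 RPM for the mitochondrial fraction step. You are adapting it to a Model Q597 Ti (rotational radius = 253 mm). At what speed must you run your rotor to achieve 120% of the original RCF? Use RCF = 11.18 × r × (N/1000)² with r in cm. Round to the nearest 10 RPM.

≈ 29910 RPM

Original rotor: r = 272 mm / 2 = 136 mm = 13.6 cm
RCF = 11.18 × r × (N/1000)²
RCF_original = 11.18 × 13.6 × (37.24)² = 11.18 × 13.6 × 1,386.8176 ≈ 210,862.8 × g
Target RCF = 1.2 × 210,862.8 ≈ 253,035.4 × g
Your rotor: r = 253 mm = 25.3 cm
253,035.4 = 11.18 × 25.3 × (N/1000)²
(N/1000)² = 253,035.4 / 282.854 = 894.5795
N = 1000 × √894.5795 ≈ 29,909.5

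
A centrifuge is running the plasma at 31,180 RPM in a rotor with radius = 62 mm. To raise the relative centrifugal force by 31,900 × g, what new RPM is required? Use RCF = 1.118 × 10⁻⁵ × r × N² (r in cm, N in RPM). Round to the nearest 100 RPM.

r = 62 mm = 6.2 cm
Current RCF = 1.118 × 10⁻⁵ × 6.2 × (31180)² = 1.118 × 10⁻⁵ × 6.2 × 972,192,400 ≈ 67,388.5 × g
Target RCF = 67,388.5 + 31,900 = 99,288.5 × g
N² = 99,288.5 / (6.9316 × 10⁻⁵) = 1,432,403,774
N ≈ √1,432,403,774 ≈ 37,847.1

≈ 37800 RPM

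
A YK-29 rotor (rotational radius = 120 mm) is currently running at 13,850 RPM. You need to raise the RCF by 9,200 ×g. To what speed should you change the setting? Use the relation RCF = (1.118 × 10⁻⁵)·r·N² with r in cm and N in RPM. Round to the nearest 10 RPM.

r = 120 mm = 12.0 cm
Current RCF = 1.118 × 10⁻⁵ × 12 × (13850)² = 1.118 × 10⁻⁵ × 12 × 191,822,500 ≈ 25,734.9 × g
Target RCF = 25,734.9 + 9,200 = 34,934.9 × g
N² = 34,934.9 / (13.416 × 10⁻⁵) = 260,397,287
N ≈ √260,397,287 ≈ 16,136.8

≈ 16140 RPM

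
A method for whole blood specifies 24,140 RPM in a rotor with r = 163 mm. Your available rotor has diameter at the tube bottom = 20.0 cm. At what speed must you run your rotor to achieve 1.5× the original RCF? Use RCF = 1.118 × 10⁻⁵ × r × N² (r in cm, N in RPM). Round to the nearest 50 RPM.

37750 RPM

Original rotor: r = 163 mm = 16.3 cm
RCF_original = 1.118 × 10⁻⁵ × 16.3 × (24140)² = 1.118 × 10⁻⁵ × 16.3 × 582,739,600 ≈ 106,195 × g
Target RCF = 1.5 × 106,195 ≈ 159,292.5 × g
Your rotor: r = 20.0 / 2 = 10 cm
159,292.5 = 1.118 × 10⁻⁵ × 10 × N²
N² = 159,292.5 / (11.18 × 10⁻⁵) = 1,424,798,748
N ≈ √1,424,798,748 ≈ 37,746.5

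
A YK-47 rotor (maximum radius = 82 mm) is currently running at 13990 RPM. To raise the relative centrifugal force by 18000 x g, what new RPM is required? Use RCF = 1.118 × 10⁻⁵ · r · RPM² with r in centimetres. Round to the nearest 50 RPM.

≈ 19800 RPM

r = 82 mm = 8.2 cm
Current RCF = 1.118 × 10⁻⁵ × 8.2 × (13990)² = 1.118 × 10⁻⁵ × 8.2 × 195,720,100 ≈ 17,942.8 × g
Target RCF = 17,942.8 + 18,000 = 35,942.8 × g
N² = 35,942.8 / (9.1676 × 10⁻⁵) = 392,063,354
N ≈ √392,063,354 ≈ 19,800.6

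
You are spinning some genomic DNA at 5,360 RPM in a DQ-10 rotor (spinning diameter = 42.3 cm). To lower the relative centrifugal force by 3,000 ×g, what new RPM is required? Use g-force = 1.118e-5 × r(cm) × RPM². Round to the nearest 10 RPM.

N₂ ≈ 4010 RPM

r = 42.3 / 2 = 21.15 cm
Current RCF = 1.118 × 10⁻⁵ × 21.15 × (5360)² = 1.118 × 10⁻⁵ × 21.15 × 28,729,600 ≈ 6,793.3 × g
Target RCF = 6,793.3 − 3,000 = 3,793.3 × g
N² = 3,793.3 / (23.6457 × 10⁻⁵) = 16,042,240
N ≈ √16,042,240 ≈ 4,005.3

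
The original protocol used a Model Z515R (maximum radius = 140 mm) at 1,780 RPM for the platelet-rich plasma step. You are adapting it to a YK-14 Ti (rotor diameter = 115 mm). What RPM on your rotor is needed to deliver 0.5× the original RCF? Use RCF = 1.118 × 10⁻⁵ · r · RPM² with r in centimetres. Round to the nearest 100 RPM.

Original rotor: r = 140 mm = 14.0 cm
RCF_original = 1.118 × 10⁻⁵ × 14 × (1780)² = 1.118 × 10⁻⁵ × 14 × 3,168,400 ≈ 495.9 × g
Target RCF = 0.5 × 495.9 ≈ 247.9 × g
Your rotor: r = 115 mm / 2 = 57.5 mm = 5.75 cm
247.9 = 1.118 × 10⁻⁵ × 5.75 × N²
N² = 247.9 / (6.4285 × 10⁻⁵) = 3,856,265
N ≈ √3,856,265 ≈ 1,963.7

2000 RPM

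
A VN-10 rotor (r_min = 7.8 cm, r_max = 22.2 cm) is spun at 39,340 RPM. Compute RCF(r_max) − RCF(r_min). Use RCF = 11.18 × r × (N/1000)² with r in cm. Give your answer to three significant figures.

≈ 249000 x g

RCF_max = 11.18 × 22.2 × (39.34)² = 11.18 × 22.2 × 1,547.6356 ≈ 384,117 × g
RCF_min = 11.18 × 7.8 × (39.34)² = 11.18 × 7.8 × 1,547.6356 ≈ 134,960 × g
ΔRCF = 384,117 − 134,960 = 249,157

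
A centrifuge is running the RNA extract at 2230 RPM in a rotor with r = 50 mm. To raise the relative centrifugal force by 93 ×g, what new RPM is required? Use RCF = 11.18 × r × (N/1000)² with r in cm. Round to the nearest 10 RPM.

r = 50 mm = 5.0 cm
Current RCF = 11.18 × 5 × (2.23)² = 11.18 × 5 × 4.9729 ≈ 278 × g
Target RCF = 278 + 93 = 371 × g
(N/1000)² = 371 / 55.9 = 6.636852
N = 1000 × √6.636852 ≈ 2,576.2

2580 RPM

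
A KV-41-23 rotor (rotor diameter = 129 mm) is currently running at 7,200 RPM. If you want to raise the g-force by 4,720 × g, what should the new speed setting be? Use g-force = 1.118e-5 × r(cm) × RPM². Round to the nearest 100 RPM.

N₂ ≈ 10800 RPM

r = 129 mm / 2 = 64.5 mm = 6.45 cm
Current RCF = 1.118 × 10⁻⁵ × 6.45 × (7200)² = 1.118 × 10⁻⁵ × 6.45 × 51,840,000 ≈ 3,738.2 × g
Target RCF = 3,738.2 + 4,720 = 8,458.2 × g
N² = 8,458.2 / (7.2111 × 10⁻⁵) = 117,294,171
N ≈ √117,294,171 ≈ 10,830.2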